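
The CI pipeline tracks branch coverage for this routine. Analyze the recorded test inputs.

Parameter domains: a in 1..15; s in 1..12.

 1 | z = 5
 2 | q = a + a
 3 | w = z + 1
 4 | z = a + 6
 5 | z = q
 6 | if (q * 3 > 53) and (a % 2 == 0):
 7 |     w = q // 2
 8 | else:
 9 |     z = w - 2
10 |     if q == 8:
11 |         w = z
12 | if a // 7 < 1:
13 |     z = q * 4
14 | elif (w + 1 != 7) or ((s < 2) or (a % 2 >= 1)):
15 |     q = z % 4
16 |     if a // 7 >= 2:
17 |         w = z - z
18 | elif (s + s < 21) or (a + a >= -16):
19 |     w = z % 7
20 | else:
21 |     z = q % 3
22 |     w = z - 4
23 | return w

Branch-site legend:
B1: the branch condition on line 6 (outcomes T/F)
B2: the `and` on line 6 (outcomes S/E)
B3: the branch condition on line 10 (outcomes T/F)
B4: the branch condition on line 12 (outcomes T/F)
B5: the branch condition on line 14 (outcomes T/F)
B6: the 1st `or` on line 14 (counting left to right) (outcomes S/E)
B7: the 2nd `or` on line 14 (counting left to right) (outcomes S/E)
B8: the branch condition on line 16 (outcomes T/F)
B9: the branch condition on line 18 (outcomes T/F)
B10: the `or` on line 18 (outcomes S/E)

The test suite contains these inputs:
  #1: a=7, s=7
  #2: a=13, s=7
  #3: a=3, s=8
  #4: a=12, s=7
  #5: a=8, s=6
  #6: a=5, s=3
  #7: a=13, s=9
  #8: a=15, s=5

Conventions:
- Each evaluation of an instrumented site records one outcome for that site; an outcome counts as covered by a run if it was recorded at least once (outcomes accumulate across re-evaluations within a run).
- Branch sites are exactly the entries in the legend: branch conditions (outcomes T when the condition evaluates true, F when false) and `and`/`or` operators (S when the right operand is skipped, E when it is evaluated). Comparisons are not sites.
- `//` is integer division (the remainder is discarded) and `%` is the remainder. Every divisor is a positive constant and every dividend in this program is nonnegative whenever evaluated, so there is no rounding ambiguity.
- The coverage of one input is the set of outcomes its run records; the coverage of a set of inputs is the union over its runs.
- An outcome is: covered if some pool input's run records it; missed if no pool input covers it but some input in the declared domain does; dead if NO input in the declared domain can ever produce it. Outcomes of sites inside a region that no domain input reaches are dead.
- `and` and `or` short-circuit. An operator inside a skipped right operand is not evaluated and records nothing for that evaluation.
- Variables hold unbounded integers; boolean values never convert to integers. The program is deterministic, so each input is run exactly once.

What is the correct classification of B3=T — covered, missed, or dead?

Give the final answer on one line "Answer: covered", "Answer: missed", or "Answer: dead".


no pool input records B3=T
but domain input (a=4, s=1) does record it -> reachable, so missed
Answer: missed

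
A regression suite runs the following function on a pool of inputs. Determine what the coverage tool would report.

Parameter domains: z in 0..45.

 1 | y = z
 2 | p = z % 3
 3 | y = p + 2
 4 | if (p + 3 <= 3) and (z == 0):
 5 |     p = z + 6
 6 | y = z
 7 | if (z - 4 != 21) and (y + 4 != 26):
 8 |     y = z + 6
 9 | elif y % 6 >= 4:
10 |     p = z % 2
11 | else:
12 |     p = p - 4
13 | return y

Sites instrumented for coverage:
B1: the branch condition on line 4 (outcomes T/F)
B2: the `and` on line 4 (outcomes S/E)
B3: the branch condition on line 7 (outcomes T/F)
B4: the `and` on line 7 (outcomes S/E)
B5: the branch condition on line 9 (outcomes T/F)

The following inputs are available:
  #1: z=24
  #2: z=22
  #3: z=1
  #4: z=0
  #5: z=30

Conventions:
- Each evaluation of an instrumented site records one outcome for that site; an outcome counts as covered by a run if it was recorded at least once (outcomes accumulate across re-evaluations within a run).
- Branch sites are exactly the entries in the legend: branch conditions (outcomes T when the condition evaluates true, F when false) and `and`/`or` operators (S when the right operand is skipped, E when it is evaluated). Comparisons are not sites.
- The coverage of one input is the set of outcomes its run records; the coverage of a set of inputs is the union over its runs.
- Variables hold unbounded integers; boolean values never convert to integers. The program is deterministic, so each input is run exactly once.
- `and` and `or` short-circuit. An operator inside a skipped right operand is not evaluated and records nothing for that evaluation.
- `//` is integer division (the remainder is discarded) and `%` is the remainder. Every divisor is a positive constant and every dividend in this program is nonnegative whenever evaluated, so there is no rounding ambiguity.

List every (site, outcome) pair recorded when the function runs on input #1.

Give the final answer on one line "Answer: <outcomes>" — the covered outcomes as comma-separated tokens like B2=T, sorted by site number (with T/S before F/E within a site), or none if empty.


Simulating input #1 (z=24) step by step:
  B2->E, B1->F, B4->E, B3->T
distinct outcomes covered: B1=F, B2=E, B3=T, B4=E
Answer: B1=F, B2=E, B3=T, B4=E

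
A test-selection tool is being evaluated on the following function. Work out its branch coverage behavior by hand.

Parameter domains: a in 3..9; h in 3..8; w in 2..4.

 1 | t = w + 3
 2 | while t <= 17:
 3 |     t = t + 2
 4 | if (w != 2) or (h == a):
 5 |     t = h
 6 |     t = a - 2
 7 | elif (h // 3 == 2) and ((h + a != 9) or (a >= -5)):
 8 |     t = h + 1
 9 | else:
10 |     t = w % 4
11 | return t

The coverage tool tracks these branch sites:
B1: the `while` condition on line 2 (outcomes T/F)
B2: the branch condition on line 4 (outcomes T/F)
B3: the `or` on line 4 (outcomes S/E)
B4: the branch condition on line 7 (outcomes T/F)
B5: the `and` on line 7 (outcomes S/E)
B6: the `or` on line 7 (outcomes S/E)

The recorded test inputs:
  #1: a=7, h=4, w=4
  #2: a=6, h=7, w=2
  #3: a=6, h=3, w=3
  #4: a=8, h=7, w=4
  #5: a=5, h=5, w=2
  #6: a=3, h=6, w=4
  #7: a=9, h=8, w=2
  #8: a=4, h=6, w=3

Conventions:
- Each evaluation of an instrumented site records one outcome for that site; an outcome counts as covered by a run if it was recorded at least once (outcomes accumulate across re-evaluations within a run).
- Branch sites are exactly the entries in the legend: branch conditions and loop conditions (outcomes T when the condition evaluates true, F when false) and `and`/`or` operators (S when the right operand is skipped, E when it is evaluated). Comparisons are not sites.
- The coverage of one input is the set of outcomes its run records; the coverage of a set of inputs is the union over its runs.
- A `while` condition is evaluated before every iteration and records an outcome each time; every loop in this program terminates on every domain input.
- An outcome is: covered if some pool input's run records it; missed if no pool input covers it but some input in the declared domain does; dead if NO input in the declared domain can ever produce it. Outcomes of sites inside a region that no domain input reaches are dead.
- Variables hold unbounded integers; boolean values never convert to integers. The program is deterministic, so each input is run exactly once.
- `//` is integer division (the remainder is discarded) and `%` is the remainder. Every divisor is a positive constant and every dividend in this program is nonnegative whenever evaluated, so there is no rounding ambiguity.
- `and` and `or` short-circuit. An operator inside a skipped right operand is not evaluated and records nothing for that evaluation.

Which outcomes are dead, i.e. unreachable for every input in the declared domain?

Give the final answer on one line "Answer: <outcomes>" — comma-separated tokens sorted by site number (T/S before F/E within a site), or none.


sweeping the full domain (126 inputs) for each outcome:
  reachable outcomes have witnesses, e.g. B1=T (e.g. a=3, h=3, w=2), B1=F (e.g. a=3, h=3, w=2), B2=T (e.g. a=3, h=3, w=2), B2=F (e.g. a=3, h=4, w=2)
Answer: none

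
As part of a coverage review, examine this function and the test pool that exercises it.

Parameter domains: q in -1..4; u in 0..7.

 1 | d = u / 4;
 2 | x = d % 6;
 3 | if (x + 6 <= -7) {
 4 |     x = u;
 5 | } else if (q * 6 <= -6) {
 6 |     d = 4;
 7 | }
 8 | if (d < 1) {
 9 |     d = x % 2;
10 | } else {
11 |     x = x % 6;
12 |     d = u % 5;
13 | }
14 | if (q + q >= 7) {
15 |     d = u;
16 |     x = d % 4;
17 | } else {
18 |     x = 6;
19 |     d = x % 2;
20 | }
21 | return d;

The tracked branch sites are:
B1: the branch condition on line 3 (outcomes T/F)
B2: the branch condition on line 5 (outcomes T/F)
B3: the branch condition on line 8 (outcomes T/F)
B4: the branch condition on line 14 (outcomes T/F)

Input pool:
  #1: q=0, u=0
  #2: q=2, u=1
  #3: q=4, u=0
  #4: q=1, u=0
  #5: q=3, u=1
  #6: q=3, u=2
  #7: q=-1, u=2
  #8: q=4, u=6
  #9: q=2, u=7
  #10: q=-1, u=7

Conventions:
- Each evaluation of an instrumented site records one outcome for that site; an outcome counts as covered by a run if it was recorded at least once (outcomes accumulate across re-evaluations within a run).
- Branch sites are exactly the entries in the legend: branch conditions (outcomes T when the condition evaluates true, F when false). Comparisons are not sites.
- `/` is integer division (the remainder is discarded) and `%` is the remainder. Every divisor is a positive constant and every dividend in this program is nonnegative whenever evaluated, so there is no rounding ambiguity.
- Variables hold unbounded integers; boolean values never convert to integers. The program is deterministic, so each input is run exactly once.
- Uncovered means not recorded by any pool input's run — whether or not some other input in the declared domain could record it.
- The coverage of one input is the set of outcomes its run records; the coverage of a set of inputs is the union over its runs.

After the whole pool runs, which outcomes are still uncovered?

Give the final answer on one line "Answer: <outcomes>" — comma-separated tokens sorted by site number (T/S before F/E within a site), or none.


input #1 (q=0, u=0): events B1->F, B2->F, B3->T, B4->F; covers B1=F, B2=F, B3=T, B4=F
input #2 (q=2, u=1): events B1->F, B2->F, B3->T, B4->F; covers B1=F, B2=F, B3=T, B4=F
input #3 (q=4, u=0): events B1->F, B2->F, B3->T, B4->T; covers B1=F, B2=F, B3=T, B4=T
input #4 (q=1, u=0): events B1->F, B2->F, B3->T, B4->F; covers B1=F, B2=F, B3=T, B4=F
input #5 (q=3, u=1): events B1->F, B2->F, B3->T, B4->F; covers B1=F, B2=F, B3=T, B4=F
input #6 (q=3, u=2): events B1->F, B2->F, B3->T, B4->F; covers B1=F, B2=F, B3=T, B4=F
input #7 (q=-1, u=2): events B1->F, B2->T, B3->F, B4->F; covers B1=F, B2=T, B3=F, B4=F
input #8 (q=4, u=6): events B1->F, B2->F, B3->F, B4->T; covers B1=F, B2=F, B3=F, B4=T
input #9 (q=2, u=7): events B1->F, B2->F, B3->F, B4->F; covers B1=F, B2=F, B3=F, B4=F
input #10 (q=-1, u=7): events B1->F, B2->T, B3->F, B4->F; covers B1=F, B2=T, B3=F, B4=F
union over the pool: B1=F, B2=T, B2=F, B3=T, B3=F, B4=T, B4=F
uncovered (1 of 8): B1=T
Answer: B1=T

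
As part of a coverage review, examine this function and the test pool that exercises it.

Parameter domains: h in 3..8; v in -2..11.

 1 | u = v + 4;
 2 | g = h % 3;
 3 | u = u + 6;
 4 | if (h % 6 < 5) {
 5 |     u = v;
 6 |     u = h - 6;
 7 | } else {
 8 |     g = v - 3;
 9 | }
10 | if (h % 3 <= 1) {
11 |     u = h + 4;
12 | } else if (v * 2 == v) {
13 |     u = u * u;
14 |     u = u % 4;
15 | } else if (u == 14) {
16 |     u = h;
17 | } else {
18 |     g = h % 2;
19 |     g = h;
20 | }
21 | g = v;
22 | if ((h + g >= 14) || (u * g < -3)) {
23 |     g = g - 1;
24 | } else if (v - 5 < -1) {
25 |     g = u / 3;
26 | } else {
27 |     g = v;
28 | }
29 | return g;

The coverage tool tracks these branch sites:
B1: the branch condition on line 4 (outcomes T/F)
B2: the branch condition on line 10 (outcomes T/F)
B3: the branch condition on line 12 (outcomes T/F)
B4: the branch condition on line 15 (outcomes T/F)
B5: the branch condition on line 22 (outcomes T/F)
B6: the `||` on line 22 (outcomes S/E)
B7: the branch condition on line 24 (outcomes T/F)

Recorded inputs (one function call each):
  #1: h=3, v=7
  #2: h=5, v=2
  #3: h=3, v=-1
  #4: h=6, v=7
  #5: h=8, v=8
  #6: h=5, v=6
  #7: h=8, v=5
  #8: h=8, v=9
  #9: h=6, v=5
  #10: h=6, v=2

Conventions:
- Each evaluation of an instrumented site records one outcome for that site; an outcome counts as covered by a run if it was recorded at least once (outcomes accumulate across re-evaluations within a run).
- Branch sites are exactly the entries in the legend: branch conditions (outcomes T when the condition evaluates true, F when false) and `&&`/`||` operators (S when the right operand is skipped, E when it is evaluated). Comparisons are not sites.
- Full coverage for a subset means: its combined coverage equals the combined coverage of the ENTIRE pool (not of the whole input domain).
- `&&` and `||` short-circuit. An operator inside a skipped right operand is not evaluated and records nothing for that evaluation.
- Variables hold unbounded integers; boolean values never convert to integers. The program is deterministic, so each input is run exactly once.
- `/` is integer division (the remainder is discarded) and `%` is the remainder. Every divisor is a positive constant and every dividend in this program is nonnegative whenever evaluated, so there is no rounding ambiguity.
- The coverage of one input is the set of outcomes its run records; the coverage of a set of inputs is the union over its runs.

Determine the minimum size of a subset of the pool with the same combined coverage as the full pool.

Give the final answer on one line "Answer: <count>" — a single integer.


test 1 (h=3, v=7) fires B1->T, B2->T, B6->E, B5->F, B7->F; hits B1=T, B2=T, B5=F, B6=E, B7=F
test 2 (h=5, v=2) fires B1->F, B2->F, B3->F, B4->F, B6->E, B5->F, B7->T; hits B1=F, B2=F, B3=F, B4=F, B5=F, B6=E, B7=T
test 3 (h=3, v=-1) fires B1->T, B2->T, B6->E, B5->T; hits B1=T, B2=T, B5=T, B6=E
test 4 (h=6, v=7) fires B1->T, B2->T, B6->E, B5->F, B7->F; hits B1=T, B2=T, B5=F, B6=E, B7=F
test 5 (h=8, v=8) fires B1->T, B2->F, B3->F, B4->F, B6->S, B5->T; hits B1=T, B2=F, B3=F, B4=F, B5=T, B6=S
test 6 (h=5, v=6) fires B1->F, B2->F, B3->F, B4->F, B6->E, B5->F, B7->F; hits B1=F, B2=F, B3=F, B4=F, B5=F, B6=E, B7=F
test 7 (h=8, v=5) fires B1->T, B2->F, B3->F, B4->F, B6->E, B5->F, B7->F; hits B1=T, B2=F, B3=F, B4=F, B5=F, B6=E, B7=F
test 8 (h=8, v=9) fires B1->T, B2->F, B3->F, B4->F, B6->S, B5->T; hits B1=T, B2=F, B3=F, B4=F, B5=T, B6=S
test 9 (h=6, v=5) fires B1->T, B2->T, B6->E, B5->F, B7->F; hits B1=T, B2=T, B5=F, B6=E, B7=F
test 10 (h=6, v=2) fires B1->T, B2->T, B6->E, B5->F, B7->T; hits B1=T, B2=T, B5=F, B6=E, B7=T
union over all inputs: B1=T, B1=F, B2=T, B2=F, B3=F, B4=F, B5=T, B5=F, B6=S, B6=E, B7=T, B7=F (12 outcomes)
no size-1 subset reaches all 12 outcomes (best union: 7/12)
no size-2 subset reaches all 12 outcomes (best union: 10/12)
at size 3, {1, 2, 5} reaches all 12 outcomes; every lexicographically earlier size-3 subset fails
Answer: 3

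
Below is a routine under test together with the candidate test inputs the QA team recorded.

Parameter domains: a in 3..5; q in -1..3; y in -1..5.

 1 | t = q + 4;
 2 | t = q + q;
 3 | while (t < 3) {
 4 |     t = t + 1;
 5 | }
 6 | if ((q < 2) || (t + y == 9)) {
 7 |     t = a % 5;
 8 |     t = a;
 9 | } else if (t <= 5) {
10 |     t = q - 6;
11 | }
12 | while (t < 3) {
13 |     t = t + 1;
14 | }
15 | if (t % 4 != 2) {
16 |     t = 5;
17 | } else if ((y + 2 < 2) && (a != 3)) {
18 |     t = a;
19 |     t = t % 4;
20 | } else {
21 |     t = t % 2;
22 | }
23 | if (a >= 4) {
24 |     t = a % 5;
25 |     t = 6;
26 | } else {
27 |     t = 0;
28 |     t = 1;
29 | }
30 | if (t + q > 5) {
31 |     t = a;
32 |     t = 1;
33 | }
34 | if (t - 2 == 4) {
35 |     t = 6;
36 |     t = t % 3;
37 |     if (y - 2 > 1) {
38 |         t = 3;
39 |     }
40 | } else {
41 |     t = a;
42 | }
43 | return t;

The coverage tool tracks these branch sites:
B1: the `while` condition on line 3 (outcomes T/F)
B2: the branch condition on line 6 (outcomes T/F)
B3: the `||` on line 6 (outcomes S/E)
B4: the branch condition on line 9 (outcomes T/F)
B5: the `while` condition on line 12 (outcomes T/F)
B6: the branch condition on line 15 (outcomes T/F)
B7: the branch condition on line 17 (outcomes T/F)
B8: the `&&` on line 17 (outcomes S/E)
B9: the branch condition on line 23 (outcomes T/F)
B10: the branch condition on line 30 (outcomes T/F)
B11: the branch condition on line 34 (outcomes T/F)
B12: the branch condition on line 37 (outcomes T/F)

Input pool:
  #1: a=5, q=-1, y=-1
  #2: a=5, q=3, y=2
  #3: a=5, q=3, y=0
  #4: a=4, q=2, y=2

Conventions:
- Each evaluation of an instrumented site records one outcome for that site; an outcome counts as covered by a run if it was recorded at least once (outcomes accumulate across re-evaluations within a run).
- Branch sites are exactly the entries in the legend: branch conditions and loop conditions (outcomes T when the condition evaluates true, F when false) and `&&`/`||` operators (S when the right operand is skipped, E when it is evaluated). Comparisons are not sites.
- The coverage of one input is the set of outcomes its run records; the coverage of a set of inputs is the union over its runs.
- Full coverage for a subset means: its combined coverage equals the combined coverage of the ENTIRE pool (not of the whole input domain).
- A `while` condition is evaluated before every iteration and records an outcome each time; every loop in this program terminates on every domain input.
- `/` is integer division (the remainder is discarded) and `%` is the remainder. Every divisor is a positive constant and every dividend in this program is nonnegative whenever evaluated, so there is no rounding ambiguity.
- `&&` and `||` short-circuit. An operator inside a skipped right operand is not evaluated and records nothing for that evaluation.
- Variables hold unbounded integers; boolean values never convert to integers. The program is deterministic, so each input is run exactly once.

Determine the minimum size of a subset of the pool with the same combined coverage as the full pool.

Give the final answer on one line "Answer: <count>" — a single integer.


run #1 (a=5, q=-1, y=-1) runs B1->T, B1->T, B1->T, B1->T, B1->T, B1->F, B3->S, B2->T, B5->F, B6->T, B9->T, B10->F, B11->T, B12->F; records B1=T, B1=F, B2=T, B3=S, B5=F, B6=T, B9=T, B10=F, B11=T, B12=F
run #2 (a=5, q=3, y=2) runs B1->F, B3->E, B2->F, B4->F, B5->F, B6->F, B8->S, B7->F, B9->T, B10->T, B11->F; records B1=F, B2=F, B3=E, B4=F, B5=F, B6=F, B7=F, B8=S, B9=T, B10=T, B11=F
run #3 (a=5, q=3, y=0) runs B1->F, B3->E, B2->F, B4->F, B5->F, B6->F, B8->S, B7->F, B9->T, B10->T, B11->F; records B1=F, B2=F, B3=E, B4=F, B5=F, B6=F, B7=F, B8=S, B9=T, B10=T, B11=F
run #4 (a=4, q=2, y=2) runs B1->F, B3->E, B2->F, B4->T, B5->T, B5->T, B5->T, B5->T, B5->T, B5->T, B5->T, B5->F, B6->T, B9->T, ...; records B1=F, B2=F, B3=E, B4=T, B5=T, B5=F, B6=T, B9=T, B10=T, B11=F
pool-wide coverage (20 outcomes): B1=T, B1=F, B2=T, B2=F, B3=S, B3=E, B4=T, B4=F, B5=T, B5=F, B6=T, B6=F, B7=F, B8=S, B9=T, B10=T, B10=F, B11=T, B11=F, B12=F
every size-1 subset falls short of the 20 outcomes (best: 11/20)
every size-2 subset falls short of the 20 outcomes (best: 18/20)
inputs {1, 2, 4} (size 3) cover everything; no size-3 subset with a lexicographically smaller index list covers all 20
Answer: 3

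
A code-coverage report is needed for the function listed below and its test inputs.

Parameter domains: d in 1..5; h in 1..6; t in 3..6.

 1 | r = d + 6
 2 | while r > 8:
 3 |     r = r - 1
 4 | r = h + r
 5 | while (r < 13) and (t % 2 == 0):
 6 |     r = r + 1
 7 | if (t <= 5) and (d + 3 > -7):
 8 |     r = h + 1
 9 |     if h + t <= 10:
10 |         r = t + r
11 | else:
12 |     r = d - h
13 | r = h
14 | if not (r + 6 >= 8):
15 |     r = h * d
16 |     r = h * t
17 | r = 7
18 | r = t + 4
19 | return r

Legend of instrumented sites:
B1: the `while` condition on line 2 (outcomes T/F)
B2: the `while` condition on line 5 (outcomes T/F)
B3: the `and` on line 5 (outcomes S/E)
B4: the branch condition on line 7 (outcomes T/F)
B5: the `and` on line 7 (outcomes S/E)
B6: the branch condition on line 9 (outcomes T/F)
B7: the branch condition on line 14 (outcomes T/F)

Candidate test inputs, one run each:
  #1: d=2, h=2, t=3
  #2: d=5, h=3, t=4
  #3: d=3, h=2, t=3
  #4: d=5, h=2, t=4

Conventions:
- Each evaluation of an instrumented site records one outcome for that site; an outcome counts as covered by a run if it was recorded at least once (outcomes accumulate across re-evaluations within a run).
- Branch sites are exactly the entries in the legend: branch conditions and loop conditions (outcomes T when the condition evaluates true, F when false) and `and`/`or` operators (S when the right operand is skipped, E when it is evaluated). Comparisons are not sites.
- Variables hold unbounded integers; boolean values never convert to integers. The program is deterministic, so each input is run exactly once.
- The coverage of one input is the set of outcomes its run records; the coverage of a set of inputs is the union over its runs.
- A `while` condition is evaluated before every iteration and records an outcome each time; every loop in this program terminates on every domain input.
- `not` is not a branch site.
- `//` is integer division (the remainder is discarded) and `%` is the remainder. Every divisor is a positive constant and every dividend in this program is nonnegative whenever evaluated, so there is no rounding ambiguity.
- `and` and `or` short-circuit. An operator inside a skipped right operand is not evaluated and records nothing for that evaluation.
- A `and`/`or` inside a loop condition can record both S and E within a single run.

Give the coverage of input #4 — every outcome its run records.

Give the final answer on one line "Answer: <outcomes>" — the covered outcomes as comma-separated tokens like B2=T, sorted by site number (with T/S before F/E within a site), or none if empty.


Event log for input #4 (d=5, h=2, t=4):
  B1->T, B1->T, B1->T, B1->F, B3->E, B2->T, B3->E, B2->T, B3->E, B2->T
  B3->S, B2->F, B5->E, B4->T, B6->T, B7->F
as a set, this run covers: B1=T, B1=F, B2=T, B2=F, B3=S, B3=E, B4=T, B5=E, B6=T, B7=F
Answer: B1=T, B1=F, B2=T, B2=F, B3=S, B3=E, B4=T, B5=E, B6=T, B7=F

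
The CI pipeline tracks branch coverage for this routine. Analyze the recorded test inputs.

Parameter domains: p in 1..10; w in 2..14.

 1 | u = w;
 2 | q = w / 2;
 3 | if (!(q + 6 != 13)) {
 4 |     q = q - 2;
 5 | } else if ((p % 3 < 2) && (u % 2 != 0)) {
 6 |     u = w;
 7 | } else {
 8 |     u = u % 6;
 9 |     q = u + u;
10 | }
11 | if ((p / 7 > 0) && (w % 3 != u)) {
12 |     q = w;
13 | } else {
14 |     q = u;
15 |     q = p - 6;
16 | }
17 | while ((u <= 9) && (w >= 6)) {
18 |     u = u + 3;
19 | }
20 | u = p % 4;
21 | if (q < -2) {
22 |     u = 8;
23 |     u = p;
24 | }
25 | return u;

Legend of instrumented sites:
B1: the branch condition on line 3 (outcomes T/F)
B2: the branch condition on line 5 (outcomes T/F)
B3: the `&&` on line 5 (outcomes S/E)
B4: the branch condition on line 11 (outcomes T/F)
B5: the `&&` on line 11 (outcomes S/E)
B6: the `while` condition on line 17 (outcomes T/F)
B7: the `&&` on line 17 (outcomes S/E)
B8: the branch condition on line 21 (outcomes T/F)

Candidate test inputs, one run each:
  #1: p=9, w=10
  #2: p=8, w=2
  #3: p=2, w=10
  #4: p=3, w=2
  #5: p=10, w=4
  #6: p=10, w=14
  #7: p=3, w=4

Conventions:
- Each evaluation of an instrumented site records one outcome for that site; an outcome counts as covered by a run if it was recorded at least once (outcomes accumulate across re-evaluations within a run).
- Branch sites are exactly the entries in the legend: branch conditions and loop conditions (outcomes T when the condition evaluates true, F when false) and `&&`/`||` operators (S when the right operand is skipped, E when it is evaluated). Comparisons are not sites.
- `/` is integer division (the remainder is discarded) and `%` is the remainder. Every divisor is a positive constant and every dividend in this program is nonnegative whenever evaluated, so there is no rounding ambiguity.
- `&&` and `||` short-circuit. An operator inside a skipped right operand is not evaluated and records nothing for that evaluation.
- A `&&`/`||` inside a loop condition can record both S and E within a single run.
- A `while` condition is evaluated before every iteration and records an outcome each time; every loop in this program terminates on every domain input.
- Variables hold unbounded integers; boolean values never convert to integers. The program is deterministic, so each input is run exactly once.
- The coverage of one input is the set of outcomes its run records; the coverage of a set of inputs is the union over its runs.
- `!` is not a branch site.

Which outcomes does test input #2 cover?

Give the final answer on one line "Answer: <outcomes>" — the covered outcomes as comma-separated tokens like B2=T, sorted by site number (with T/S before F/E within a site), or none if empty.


Simulating input #2 (p=8, w=2) step by step:
  B1->F, B3->S, B2->F, B5->E, B4->F, B7->E, B6->F, B8->F
collecting distinct outcomes: B1=F, B2=F, B3=S, B4=F, B5=E, B6=F, B7=E, B8=F
Answer: B1=F, B2=F, B3=S, B4=F, B5=E, B6=F, B7=E, B8=F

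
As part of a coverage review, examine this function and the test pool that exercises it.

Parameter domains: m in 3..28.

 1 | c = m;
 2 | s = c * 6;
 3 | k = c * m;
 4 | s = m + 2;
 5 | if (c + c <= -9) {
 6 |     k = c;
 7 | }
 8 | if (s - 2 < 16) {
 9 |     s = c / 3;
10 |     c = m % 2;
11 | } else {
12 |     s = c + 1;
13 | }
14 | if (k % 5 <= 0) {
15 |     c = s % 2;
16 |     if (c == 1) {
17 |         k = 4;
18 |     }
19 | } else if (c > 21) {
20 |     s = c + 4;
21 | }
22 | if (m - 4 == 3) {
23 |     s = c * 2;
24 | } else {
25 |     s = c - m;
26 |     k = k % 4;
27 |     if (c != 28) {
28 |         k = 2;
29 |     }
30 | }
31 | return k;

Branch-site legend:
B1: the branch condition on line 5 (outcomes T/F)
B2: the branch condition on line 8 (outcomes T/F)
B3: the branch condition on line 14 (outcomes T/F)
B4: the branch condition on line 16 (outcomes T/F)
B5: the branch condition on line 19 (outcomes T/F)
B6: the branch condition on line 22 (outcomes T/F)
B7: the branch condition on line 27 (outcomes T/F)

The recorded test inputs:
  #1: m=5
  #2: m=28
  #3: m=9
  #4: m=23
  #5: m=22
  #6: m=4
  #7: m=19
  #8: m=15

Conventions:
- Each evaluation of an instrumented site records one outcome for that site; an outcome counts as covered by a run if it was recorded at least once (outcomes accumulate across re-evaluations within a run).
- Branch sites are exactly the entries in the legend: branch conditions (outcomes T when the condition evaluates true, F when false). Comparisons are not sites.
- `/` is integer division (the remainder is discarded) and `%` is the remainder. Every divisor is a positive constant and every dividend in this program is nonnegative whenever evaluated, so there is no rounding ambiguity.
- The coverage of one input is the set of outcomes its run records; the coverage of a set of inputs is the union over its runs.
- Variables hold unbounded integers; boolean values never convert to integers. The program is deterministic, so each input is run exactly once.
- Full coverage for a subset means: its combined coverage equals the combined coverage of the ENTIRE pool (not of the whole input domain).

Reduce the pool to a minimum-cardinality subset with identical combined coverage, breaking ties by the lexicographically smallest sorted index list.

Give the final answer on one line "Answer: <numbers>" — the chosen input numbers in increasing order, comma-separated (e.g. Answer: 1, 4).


input #1, m=5: outcomes B1=F, B2=T, B3=T, B4=T, B6=F, B7=T
input #2, m=28: outcomes B1=F, B2=F, B3=F, B5=T, B6=F, B7=F
input #3, m=9: outcomes B1=F, B2=T, B3=F, B5=F, B6=F, B7=T
input #4, m=23: outcomes B1=F, B2=F, B3=F, B5=T, B6=F, B7=T
input #5, m=22: outcomes B1=F, B2=F, B3=F, B5=T, B6=F, B7=T
input #6, m=4: outcomes B1=F, B2=T, B3=F, B5=F, B6=F, B7=T
input #7, m=19: outcomes B1=F, B2=F, B3=F, B5=F, B6=F, B7=T
input #8, m=15: outcomes B1=F, B2=T, B3=T, B4=T, B6=F, B7=T
union over all inputs: B1=F, B2=T, B2=F, B3=T, B3=F, B4=T, B5=T, B5=F, B6=F, B7=T, B7=F (11 outcomes)
every size-1 subset falls short of the 11 outcomes (best: 6/11)
every size-2 subset falls short of the 11 outcomes (best: 10/11)
size 3: inputs {1, 2, 3} cover all 11 outcomes, and no lexicographically smaller subset of this size does
Answer: 1, 2, 3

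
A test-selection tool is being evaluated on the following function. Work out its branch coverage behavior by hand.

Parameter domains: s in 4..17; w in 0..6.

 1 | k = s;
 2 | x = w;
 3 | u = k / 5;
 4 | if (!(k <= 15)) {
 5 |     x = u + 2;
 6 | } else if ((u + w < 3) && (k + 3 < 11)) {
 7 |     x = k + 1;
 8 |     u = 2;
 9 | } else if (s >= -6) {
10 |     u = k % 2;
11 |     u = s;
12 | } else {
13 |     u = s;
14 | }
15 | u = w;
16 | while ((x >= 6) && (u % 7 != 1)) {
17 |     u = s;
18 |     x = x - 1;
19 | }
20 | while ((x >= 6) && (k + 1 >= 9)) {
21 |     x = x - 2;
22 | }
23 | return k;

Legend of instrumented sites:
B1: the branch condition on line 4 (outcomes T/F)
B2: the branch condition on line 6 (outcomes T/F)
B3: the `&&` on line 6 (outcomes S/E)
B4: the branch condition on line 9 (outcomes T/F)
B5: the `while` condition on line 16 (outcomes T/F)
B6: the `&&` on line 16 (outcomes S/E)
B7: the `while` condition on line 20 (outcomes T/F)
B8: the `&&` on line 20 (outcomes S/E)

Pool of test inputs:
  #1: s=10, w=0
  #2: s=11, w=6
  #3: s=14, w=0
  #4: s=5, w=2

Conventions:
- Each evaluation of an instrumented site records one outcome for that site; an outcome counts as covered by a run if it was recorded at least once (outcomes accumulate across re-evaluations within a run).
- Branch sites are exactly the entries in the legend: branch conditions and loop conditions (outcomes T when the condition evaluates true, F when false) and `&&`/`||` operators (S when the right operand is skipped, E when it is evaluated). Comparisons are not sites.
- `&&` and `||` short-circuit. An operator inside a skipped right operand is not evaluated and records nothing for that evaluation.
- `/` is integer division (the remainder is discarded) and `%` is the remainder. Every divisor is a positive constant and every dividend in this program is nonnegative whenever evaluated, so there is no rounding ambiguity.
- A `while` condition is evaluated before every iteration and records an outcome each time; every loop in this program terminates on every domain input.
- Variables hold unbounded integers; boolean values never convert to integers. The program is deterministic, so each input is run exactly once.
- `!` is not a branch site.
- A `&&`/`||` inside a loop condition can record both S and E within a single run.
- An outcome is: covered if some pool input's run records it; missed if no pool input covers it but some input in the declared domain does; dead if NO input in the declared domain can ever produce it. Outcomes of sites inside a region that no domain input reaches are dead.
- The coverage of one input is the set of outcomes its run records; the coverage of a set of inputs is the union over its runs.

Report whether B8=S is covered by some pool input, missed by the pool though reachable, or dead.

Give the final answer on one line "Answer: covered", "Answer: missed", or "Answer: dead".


B8=S is recorded by pool input(s) 1, 2, 3, 4 -> covered
Answer: covered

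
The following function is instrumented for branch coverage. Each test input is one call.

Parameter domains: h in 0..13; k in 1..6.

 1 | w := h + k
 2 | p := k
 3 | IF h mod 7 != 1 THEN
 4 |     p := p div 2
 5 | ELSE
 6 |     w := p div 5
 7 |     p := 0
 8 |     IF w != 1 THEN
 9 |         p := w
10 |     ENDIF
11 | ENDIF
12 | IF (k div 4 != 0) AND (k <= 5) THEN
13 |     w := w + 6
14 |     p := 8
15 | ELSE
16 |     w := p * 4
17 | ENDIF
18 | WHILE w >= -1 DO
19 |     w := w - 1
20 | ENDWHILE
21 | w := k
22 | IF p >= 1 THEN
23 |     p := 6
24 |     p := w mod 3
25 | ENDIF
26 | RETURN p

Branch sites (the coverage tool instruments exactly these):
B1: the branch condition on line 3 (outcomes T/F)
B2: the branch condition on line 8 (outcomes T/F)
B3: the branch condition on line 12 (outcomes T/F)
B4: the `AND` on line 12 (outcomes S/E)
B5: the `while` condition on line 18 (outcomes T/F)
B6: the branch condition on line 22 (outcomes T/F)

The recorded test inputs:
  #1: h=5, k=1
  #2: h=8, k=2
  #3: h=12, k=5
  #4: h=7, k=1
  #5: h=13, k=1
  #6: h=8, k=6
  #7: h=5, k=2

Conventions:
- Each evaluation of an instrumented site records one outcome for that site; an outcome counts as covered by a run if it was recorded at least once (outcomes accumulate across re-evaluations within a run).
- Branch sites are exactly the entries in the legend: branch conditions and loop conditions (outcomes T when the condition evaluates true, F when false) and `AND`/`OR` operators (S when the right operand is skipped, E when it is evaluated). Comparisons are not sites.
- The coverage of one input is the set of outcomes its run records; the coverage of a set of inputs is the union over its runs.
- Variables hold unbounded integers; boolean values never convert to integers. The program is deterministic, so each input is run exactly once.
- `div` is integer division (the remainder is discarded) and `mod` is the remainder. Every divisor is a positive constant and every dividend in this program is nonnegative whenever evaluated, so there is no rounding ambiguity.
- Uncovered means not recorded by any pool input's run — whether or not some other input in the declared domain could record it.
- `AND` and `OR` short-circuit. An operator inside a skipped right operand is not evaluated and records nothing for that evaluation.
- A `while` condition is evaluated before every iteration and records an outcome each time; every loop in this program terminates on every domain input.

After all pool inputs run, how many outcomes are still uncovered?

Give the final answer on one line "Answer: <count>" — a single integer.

input #1, h=5, k=1: events B1->T, B4->S, B3->F, B5->T, B5->T, B5->F, B6->F; outcomes B1=T, B3=F, B4=S, B5=T, B5=F, B6=F
input #2, h=8, k=2: events B1->F, B2->T, B4->S, B3->F, B5->T, B5->T, B5->F, B6->F; outcomes B1=F, B2=T, B3=F, B4=S, B5=T, B5=F, B6=F
input #3, h=12, k=5: events B1->T, B4->E, B3->T, B5->T, B5->T, B5->T, B5->T, B5->T, B5->T, B5->T, B5->T, B5->T, B5->T, B5->T, ...; outcomes B1=T, B3=T, B4=E, B5=T, B5=F, B6=T
input #4, h=7, k=1: events B1->T, B4->S, B3->F, B5->T, B5->T, B5->F, B6->F; outcomes B1=T, B3=F, B4=S, B5=T, B5=F, B6=F
input #5, h=13, k=1: events B1->T, B4->S, B3->F, B5->T, B5->T, B5->F, B6->F; outcomes B1=T, B3=F, B4=S, B5=T, B5=F, B6=F
input #6, h=8, k=6: events B1->F, B2->F, B4->E, B3->F, B5->T, B5->T, B5->F, B6->F; outcomes B1=F, B2=F, B3=F, B4=E, B5=T, B5=F, B6=F
input #7, h=5, k=2: events B1->T, B4->S, B3->F, B5->T, B5->T, B5->T, B5->T, B5->T, B5->T, B5->F, B6->T; outcomes B1=T, B3=F, B4=S, B5=T, B5=F, B6=T
union over the pool: B1=T, B1=F, B2=T, B2=F, B3=T, B3=F, B4=S, B4=E, B5=T, B5=F, B6=T, B6=F
uncovered (0 of 12): none

Answer: 0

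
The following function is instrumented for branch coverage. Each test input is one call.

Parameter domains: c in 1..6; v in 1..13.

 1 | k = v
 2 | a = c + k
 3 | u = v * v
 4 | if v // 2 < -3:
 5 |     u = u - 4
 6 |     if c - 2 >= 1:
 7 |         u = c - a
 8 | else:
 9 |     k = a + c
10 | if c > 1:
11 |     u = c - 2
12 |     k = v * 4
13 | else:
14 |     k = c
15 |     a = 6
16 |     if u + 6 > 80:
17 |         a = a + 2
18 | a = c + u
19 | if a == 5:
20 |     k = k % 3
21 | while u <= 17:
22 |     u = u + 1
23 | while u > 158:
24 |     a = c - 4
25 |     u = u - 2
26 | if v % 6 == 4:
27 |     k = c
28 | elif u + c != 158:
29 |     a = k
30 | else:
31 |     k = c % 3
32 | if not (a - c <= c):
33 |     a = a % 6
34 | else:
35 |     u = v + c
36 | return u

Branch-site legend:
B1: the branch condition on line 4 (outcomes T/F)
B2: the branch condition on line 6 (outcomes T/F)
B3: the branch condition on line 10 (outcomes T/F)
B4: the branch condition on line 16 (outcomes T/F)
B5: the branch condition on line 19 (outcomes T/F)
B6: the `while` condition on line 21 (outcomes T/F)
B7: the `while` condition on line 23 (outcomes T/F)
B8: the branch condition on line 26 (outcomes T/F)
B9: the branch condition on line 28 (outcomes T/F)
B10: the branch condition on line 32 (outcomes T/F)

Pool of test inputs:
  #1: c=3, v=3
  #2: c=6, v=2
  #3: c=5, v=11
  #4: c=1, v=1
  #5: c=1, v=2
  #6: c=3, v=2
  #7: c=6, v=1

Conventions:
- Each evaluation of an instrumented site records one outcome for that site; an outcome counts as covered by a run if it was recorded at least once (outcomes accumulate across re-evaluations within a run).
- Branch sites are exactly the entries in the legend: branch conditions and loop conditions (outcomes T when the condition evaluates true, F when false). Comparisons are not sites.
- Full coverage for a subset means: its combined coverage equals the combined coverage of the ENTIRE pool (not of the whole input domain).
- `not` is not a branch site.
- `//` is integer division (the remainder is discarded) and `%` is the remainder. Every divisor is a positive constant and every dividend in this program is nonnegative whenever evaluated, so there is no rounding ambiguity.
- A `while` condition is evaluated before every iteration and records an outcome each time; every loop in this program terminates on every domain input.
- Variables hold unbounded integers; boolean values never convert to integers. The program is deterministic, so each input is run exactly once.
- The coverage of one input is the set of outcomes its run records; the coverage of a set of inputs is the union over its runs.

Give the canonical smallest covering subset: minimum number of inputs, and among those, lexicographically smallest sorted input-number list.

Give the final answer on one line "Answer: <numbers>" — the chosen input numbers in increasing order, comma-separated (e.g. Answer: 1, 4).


run #1 (c=3, v=3) runs B1->F, B3->T, B5->F, B6->T, B6->T, B6->T, B6->T, B6->T, B6->T, B6->T, B6->T, B6->T, B6->T, B6->T, ...; records B1=F, B3=T, B5=F, B6=T, B6=F, B7=F, B8=F, B9=T, B10=T
run #2 (c=6, v=2) runs B1->F, B3->T, B5->F, B6->T, B6->T, B6->T, B6->T, B6->T, B6->T, B6->T, B6->T, B6->T, B6->T, B6->T, ...; records B1=F, B3=T, B5=F, B6=T, B6=F, B7=F, B8=F, B9=T, B10=F
run #3 (c=5, v=11) runs B1->F, B3->T, B5->F, B6->T, B6->T, B6->T, B6->T, B6->T, B6->T, B6->T, B6->T, B6->T, B6->T, B6->T, ...; records B1=F, B3=T, B5=F, B6=T, B6=F, B7=F, B8=F, B9=T, B10=T
run #4 (c=1, v=1) runs B1->F, B3->F, B4->F, B5->F, B6->T, B6->T, B6->T, B6->T, B6->T, B6->T, B6->T, B6->T, B6->T, B6->T, ...; records B1=F, B3=F, B4=F, B5=F, B6=T, B6=F, B7=F, B8=F, B9=T, B10=F
run #5 (c=1, v=2) runs B1->F, B3->F, B4->F, B5->T, B6->T, B6->T, B6->T, B6->T, B6->T, B6->T, B6->T, B6->T, B6->T, B6->T, ...; records B1=F, B3=F, B4=F, B5=T, B6=T, B6=F, B7=F, B8=F, B9=T, B10=F
run #6 (c=3, v=2) runs B1->F, B3->T, B5->F, B6->T, B6->T, B6->T, B6->T, B6->T, B6->T, B6->T, B6->T, B6->T, B6->T, B6->T, ...; records B1=F, B3=T, B5=F, B6=T, B6=F, B7=F, B8=F, B9=T, B10=T
run #7 (c=6, v=1) runs B1->F, B3->T, B5->F, B6->T, B6->T, B6->T, B6->T, B6->T, B6->T, B6->T, B6->T, B6->T, B6->T, B6->T, ...; records B1=F, B3=T, B5=F, B6=T, B6=F, B7=F, B8=F, B9=T, B10=F
together the pool reaches 13 outcomes: B1=F, B3=T, B3=F, B4=F, B5=T, B5=F, B6=T, B6=F, B7=F, B8=F, B9=T, B10=T, B10=F
size 1 is not enough: best union over all size-1 subsets is 10/13
size 2: inputs {1, 5} cover all 13 outcomes, and no lexicographically smaller subset of this size does
Answer: 1, 5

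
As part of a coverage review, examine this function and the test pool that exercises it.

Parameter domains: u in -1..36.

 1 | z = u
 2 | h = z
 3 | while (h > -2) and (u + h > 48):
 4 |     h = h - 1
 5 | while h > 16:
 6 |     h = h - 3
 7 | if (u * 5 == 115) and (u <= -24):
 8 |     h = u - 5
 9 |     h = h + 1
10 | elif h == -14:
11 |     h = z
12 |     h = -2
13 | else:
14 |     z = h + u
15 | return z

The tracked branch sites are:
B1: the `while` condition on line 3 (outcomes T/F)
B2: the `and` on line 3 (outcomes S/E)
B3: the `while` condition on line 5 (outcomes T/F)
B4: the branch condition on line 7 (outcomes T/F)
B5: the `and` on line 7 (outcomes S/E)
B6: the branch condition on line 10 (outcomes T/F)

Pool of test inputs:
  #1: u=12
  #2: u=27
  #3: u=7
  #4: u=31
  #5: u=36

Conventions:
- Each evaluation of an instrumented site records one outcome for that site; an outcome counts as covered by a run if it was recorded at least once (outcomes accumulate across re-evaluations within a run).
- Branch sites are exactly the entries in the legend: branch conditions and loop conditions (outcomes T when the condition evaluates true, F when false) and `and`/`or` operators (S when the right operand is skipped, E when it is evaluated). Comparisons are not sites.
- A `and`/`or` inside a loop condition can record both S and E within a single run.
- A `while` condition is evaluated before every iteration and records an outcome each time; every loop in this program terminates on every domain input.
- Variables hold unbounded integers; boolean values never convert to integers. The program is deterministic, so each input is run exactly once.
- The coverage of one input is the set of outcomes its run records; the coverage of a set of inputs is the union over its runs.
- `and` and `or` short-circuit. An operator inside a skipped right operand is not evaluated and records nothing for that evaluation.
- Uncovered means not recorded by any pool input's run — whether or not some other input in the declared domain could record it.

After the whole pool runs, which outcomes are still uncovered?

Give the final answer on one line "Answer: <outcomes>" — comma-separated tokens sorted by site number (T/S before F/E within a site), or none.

input #1 (u=12): covers B1=F, B2=E, B3=F, B4=F, B5=S, B6=F
input #2 (u=27): covers B1=T, B1=F, B2=E, B3=T, B3=F, B4=F, B5=S, B6=F
input #3 (u=7): covers B1=F, B2=E, B3=F, B4=F, B5=S, B6=F
input #4 (u=31): covers B1=T, B1=F, B2=E, B3=T, B3=F, B4=F, B5=S, B6=F
input #5 (u=36): covers B1=T, B1=F, B2=E, B3=F, B4=F, B5=S, B6=F
union over the pool: B1=T, B1=F, B2=E, B3=T, B3=F, B4=F, B5=S, B6=F
uncovered (4 of 12): B2=S, B4=T, B5=E, B6=T

Answer: B2=S, B4=T, B5=E, B6=T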